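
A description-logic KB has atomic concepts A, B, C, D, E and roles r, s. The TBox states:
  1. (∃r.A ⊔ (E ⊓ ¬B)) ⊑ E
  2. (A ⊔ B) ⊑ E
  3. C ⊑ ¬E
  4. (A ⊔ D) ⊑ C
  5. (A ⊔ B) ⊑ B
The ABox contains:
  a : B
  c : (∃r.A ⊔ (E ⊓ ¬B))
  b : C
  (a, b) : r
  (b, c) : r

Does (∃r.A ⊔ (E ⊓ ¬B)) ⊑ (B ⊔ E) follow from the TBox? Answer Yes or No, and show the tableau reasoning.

1. (∃r.A ⊔ (E ⊓ ¬B)) ⊑ (B ⊔ E)  ⇔  ((∃r.A ⊔ (E ⊓ ¬B)) ⊓ (¬B ⊓ ¬E)) unsat w.r.t. T
   all branches close; clash {B, ¬B} at x₀
2. Hence (∃r.A ⊔ (E ⊓ ¬B)) ⊑ (B ⊔ E): entailed.

Yes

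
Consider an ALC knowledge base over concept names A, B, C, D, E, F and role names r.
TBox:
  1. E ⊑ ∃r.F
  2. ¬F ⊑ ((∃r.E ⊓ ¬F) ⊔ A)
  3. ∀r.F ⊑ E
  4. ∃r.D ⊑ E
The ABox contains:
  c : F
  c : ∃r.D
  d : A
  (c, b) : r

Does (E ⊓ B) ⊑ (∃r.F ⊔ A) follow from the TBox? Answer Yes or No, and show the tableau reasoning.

Yes

1. (E ⊓ B) ⊑ (∃r.F ⊔ A)  ⇔  ((E ⊓ B) ⊓ (∀r.¬F ⊓ ¬A)) unsat w.r.t. T
   all branches close; clash {A, ¬A} at x₀
2. Hence (E ⊓ B) ⊑ (∃r.F ⊔ A): entailed.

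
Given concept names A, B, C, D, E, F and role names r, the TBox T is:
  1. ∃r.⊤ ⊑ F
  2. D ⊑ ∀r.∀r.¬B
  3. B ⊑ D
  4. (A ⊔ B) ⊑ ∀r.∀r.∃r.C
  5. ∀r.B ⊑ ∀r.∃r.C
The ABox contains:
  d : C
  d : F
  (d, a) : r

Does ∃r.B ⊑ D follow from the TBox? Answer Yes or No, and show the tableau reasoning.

No

1. ∃r.B ⊑ D  ⇔  (∃r.B ⊓ ¬D) unsat w.r.t. T
   open: L(x₀) ⊇ {F, ¬A, ¬B, ¬D, ∃r.B, …} (+ ∃-successors)
2. Hence ∃r.B ⊑ D: not entailed.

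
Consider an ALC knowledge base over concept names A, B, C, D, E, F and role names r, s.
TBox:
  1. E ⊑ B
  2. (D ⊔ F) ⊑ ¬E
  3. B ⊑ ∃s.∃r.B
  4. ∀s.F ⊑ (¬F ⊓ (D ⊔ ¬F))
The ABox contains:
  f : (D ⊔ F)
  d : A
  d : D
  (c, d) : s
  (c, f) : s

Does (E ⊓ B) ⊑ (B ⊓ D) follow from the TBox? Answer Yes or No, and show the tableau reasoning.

1. (E ⊓ B) ⊑ (B ⊓ D)  ⇔  ((E ⊓ B) ⊓ (¬B ⊔ ¬D)) unsat w.r.t. T
   apply at x₀: B⊑∃s.∃r.B
   open: L(x₀) ⊇ {B, E, ¬D, ¬F, ∃s.¬F, …} (+ ∃-successors)
2. Hence (E ⊓ B) ⊑ (B ⊓ D): not entailed.

No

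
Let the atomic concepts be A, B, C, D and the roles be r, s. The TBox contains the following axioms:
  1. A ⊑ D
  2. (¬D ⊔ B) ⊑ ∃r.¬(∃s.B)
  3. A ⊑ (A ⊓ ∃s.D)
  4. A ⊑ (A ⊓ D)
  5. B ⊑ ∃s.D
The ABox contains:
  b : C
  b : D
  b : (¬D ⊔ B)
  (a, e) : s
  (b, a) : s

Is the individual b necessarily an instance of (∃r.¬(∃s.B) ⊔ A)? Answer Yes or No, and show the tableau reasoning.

Yes

1. b : (∃r.¬(∃s.B) ⊔ A)?  L(b) = {C, D, (¬D ⊔ B)} ∪ {(∀r.∃s.B ⊓ ¬A)}
   clash {B, ¬B} at an ∃-successor — b ∈ (∃r.¬(∃s.B) ⊔ A)
2. Hence b : (∃r.¬(∃s.B) ⊔ A): entailed.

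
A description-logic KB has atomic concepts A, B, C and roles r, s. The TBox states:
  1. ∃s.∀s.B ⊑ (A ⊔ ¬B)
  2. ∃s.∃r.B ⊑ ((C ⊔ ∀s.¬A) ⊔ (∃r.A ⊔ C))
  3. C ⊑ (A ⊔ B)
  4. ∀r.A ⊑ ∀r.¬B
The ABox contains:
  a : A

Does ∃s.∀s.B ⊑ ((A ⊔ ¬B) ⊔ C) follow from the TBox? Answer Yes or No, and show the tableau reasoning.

Yes

1. ∃s.∀s.B ⊑ ((A ⊔ ¬B) ⊔ C)  ⇔  (∃s.∀s.B ⊓ ((¬A ⊓ B) ⊓ ¬C)) unsat w.r.t. T
   all branches close; clash {B, ¬B} at x₀
2. Hence ∃s.∀s.B ⊑ ((A ⊔ ¬B) ⊔ C): entailed.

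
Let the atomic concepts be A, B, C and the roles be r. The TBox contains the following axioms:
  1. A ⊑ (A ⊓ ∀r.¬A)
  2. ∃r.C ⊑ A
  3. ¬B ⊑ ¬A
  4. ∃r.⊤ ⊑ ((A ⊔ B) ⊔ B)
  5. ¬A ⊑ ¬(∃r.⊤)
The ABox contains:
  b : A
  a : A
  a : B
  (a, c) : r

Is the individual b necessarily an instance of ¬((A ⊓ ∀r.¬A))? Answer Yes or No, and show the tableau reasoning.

No

1. b : ¬((A ⊓ ∀r.¬A))?  L(b) = {A} ∪ {(A ⊓ ∀r.¬A)}
   open: L(b) ⊇ {A, B, ∀r.¬A, ∀r.⊥} — b ∉ ¬((A ⊓ ∀r.¬A)) possible
2. Hence b : ¬((A ⊓ ∀r.¬A)): not entailed.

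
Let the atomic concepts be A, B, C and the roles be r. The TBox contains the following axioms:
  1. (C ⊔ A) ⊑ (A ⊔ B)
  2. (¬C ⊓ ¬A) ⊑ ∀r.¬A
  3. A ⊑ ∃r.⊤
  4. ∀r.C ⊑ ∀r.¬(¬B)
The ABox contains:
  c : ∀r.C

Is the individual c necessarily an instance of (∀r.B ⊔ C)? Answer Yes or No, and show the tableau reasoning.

Yes

1. c : (∀r.B ⊔ C)?  L(c) = {∀r.C} ∪ {(∃r.¬B ⊓ ¬C)}
   clash {B, ¬B} at an ∃-successor — c ∈ (∀r.B ⊔ C)
2. Hence c : (∀r.B ⊔ C): entailed.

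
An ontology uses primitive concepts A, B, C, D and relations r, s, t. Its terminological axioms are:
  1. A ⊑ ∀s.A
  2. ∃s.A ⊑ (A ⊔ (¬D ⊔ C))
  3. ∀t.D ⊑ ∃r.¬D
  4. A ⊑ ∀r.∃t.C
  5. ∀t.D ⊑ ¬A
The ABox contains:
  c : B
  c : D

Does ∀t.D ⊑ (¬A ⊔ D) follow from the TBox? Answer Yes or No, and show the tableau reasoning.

1. ∀t.D ⊑ (¬A ⊔ D)  ⇔  (∀t.D ⊓ (A ⊓ ¬D)) unsat w.r.t. T
   all branches close; clash {A, ¬A} at x₀
2. Hence ∀t.D ⊑ (¬A ⊔ D): entailed.

Yes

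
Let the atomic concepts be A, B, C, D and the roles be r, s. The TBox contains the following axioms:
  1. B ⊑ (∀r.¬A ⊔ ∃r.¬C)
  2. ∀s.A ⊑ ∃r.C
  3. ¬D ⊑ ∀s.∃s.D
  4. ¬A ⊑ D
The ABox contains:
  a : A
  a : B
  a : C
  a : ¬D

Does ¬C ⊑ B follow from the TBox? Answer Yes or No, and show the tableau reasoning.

1. ¬C ⊑ B  ⇔  (¬C ⊓ ¬B) unsat w.r.t. T
   open: L(x₀) ⊇ {A, D, ¬B, ¬C, ∃s.¬A} (+ ∃-successors)
2. Hence ¬C ⊑ B: not entailed.

No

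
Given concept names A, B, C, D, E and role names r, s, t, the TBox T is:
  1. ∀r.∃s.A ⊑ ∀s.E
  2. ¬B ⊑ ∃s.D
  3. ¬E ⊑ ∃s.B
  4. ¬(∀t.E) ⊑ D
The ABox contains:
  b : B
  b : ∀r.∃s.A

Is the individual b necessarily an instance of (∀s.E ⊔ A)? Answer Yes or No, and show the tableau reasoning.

1. b : (∀s.E ⊔ A)?  L(b) = {B, ∀r.∃s.A} ∪ {(∃s.¬E ⊓ ¬A)}
   clash {E, ¬E} at an ∃-successor — b ∈ (∀s.E ⊔ A)
2. Hence b : (∀s.E ⊔ A): entailed.

Yes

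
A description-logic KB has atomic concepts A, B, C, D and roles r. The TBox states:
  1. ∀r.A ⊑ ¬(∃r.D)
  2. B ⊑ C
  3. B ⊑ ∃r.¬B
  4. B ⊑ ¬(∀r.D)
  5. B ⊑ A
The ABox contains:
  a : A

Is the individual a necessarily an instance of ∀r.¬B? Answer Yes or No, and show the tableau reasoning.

1. a : ∀r.¬B?  L(a) = {A} ∪ {∃r.B}
   open: L(a) ⊇ {A, ¬B, ∃r.B, ∃r.¬A} (+ ∃-successors) — a ∉ ∀r.¬B possible
2. Hence a : ∀r.¬B: not entailed.

No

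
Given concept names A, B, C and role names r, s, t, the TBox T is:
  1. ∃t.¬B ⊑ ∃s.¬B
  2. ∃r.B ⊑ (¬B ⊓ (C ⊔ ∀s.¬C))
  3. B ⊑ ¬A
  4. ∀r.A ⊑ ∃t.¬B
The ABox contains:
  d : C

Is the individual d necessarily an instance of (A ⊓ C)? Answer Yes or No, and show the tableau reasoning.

No

1. d : (A ⊓ C)?  L(d) = {C} ∪ {(¬A ⊔ ¬C)}
   open: L(d) ⊇ {C, ¬A, ∀r.¬B, ∀t.B, ∃r.¬A} (+ ∃-successors) — d ∉ (A ⊓ C) possible
2. Hence d : (A ⊓ C): not entailed.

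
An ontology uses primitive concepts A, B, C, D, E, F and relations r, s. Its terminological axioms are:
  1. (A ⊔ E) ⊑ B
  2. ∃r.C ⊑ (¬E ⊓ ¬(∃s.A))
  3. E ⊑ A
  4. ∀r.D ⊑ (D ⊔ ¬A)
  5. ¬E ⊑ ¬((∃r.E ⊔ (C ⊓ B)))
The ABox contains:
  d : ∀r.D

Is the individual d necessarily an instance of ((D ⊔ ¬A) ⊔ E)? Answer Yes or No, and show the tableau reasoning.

1. d : ((D ⊔ ¬A) ⊔ E)?  L(d) = {∀r.D} ∪ {((¬D ⊓ A) ⊓ ¬E)}
   clash {A, ¬A} at d — d ∈ ((D ⊔ ¬A) ⊔ E)
2. Hence d : ((D ⊔ ¬A) ⊔ E): entailed.

Yes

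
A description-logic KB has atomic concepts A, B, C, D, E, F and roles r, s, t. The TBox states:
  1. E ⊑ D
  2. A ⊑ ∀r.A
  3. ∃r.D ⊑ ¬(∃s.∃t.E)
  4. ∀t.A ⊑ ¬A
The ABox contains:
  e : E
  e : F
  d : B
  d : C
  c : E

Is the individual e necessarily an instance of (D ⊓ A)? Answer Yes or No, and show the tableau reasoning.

1. e : (D ⊓ A)?  L(e) = {E, F} ∪ {(¬D ⊔ ¬A)}
   apply at e: E⊑D
   open: L(e) ⊇ {D, E, F, ¬A, ∀r.¬D} — e ∉ (D ⊓ A) possible
2. Hence e : (D ⊓ A): not entailed.

No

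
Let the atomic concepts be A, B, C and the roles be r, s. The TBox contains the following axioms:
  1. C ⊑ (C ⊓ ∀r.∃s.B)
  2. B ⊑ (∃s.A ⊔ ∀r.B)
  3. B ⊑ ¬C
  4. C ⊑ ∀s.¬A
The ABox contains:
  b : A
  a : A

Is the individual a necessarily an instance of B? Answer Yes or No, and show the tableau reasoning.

No

1. a : B?  L(a) = {A} ∪ {¬B}
   open: L(a) ⊇ {A, ¬B, ¬C} — a ∉ B possible
2. Hence a : B: not entailed.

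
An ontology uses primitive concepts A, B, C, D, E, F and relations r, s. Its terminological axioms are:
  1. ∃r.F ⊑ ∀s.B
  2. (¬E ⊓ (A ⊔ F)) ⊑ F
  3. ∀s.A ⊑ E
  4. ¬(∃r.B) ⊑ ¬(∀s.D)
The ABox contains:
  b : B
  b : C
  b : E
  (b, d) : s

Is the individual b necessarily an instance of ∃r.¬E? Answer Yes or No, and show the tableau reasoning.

No

1. b : ∃r.¬E?  L(b) = {B, C, E} ∪ {∀r.E}
   open: L(b) ⊇ {B, C, E, ∀r.E, ∀r.¬F, …} (+ ∃-successors) — b ∉ ∃r.¬E possible
2. Hence b : ∃r.¬E: not entailed.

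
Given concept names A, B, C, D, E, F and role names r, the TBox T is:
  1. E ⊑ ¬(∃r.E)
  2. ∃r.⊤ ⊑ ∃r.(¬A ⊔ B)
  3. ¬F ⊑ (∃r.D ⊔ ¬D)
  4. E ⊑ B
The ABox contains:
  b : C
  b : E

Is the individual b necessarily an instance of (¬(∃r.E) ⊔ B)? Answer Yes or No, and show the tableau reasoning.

Yes

1. b : (¬(∃r.E) ⊔ B)?  L(b) = {C, E} ∪ {(∃r.E ⊓ ¬B)}
   clash {B, ¬B} at b — b ∈ (¬(∃r.E) ⊔ B)
2. Hence b : (¬(∃r.E) ⊔ B): entailed.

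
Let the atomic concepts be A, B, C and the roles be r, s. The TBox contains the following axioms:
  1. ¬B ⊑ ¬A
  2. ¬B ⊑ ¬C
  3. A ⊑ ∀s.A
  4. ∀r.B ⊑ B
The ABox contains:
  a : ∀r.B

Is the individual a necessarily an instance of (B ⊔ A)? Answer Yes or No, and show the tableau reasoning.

Yes

1. a : (B ⊔ A)?  L(a) = {∀r.B} ∪ {(¬B ⊓ ¬A)}
   clash {B, ¬B} at a — a ∈ (B ⊔ A)
2. Hence a : (B ⊔ A): entailed.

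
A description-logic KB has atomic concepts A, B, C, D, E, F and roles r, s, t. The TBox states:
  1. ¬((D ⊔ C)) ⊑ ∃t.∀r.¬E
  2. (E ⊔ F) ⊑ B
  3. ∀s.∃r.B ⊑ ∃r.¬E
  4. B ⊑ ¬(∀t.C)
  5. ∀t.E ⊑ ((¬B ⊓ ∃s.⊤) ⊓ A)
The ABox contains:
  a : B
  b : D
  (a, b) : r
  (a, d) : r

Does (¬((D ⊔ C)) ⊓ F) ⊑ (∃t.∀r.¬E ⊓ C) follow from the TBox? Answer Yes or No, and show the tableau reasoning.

No

1. (¬((D ⊔ C)) ⊓ F) ⊑ (∃t.∀r.¬E ⊓ C)  ⇔  (((¬D ⊓ ¬C) ⊓ F) ⊓ (∀t.∃r.E ⊔ ¬C)) unsat w.r.t. T
   apply at x₀: ¬((D ⊔ C))⊑∃t.∀r.¬E
   open: L(x₀) ⊇ {B, F, ¬C, ¬D, ∃s.∀r.¬B, …} (+ ∃-successors)
2. Hence (¬((D ⊔ C)) ⊓ F) ⊑ (∃t.∀r.¬E ⊓ C): not entailed.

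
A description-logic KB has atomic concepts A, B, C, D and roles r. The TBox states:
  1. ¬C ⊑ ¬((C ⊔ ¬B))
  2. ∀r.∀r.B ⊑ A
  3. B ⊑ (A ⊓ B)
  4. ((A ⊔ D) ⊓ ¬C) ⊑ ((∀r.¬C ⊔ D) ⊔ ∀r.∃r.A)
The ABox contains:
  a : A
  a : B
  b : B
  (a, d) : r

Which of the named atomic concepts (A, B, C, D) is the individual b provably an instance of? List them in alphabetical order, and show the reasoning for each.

1. b : A?  L(b) = {B} ∪ {¬A}
   clash {A, ¬A} at b — b ∈ A
2. b : B?  L(b) = {B} ∪ {¬B}
   clash {B, ¬B} at b — b ∈ B
3. b : C?  L(b) = {B} ∪ {¬C}
   apply at b: ¬C⊑¬((C ⊔ ¬B)); B⊑(A ⊓ B)
   open: L(b) ⊇ {A, B, ¬C, ∀r.¬C} — b ∉ C possible
4. b : D?  L(b) = {B} ∪ {¬D}
   apply at b: B⊑(A ⊓ B)
   open: L(b) ⊇ {A, B, C, ¬D} — b ∉ D possible
5. Entailed for b: {A, B}

{A, B}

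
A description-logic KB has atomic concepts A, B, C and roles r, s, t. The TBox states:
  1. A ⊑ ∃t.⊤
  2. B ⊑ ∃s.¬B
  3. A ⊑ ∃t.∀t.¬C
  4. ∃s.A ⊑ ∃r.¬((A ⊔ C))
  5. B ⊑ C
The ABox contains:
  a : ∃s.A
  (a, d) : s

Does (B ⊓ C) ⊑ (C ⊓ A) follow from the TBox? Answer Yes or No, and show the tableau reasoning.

1. (B ⊓ C) ⊑ (C ⊓ A)  ⇔  ((B ⊓ C) ⊓ (¬C ⊔ ¬A)) unsat w.r.t. T
   apply at x₀: B⊑∃s.¬B
   open: L(x₀) ⊇ {B, C, ¬A, ∀s.¬A, ∃s.¬B} (+ ∃-successors)
2. Hence (B ⊓ C) ⊑ (C ⊓ A): not entailed.

No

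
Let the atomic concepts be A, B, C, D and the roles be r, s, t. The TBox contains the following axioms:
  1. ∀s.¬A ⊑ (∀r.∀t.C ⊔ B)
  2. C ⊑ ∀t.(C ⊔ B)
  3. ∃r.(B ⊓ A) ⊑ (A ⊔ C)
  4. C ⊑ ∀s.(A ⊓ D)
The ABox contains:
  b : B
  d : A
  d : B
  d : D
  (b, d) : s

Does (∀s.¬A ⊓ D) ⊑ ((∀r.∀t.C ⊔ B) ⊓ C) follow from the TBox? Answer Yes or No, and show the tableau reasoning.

1. (∀s.¬A ⊓ D) ⊑ ((∀r.∀t.C ⊔ B) ⊓ C)  ⇔  ((∀s.¬A ⊓ D) ⊓ ((∃r.∃t.¬C ⊓ ¬B) ⊔ ¬C)) unsat w.r.t. T
   apply at x₀: ∀s.¬A⊑(∀r.∀t.C ⊔ B)
   open: L(x₀) ⊇ {D, ¬C, ∀r.(¬B ⊔ ¬A), ∀r.∀t.C, ∀s.¬A}
2. Hence (∀s.¬A ⊓ D) ⊑ ((∀r.∀t.C ⊔ B) ⊓ C): not entailed.

No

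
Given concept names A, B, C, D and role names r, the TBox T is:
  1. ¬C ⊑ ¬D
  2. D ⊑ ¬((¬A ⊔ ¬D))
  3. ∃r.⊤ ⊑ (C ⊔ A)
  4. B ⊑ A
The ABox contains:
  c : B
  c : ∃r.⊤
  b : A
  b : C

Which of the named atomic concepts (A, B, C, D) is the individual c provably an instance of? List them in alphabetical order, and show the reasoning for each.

{A, B}

1. c : A?  L(c) = {B, ∃r.⊤} ∪ {¬A}
   clash {A, ¬A} at c — c ∈ A
2. c : B?  L(c) = {B, ∃r.⊤} ∪ {¬B}
   clash {B, ¬B} at c — c ∈ B
3. c : C?  L(c) = {B, ∃r.⊤} ∪ {¬C}
   apply at c: ¬C⊑¬D; ∃r.⊤⊑(C ⊔ A); B⊑A
   open: L(c) ⊇ {A, B, ¬C, ¬D, ∃r.⊤} (+ ∃-successors) — c ∉ C possible
4. c : D?  L(c) = {B, ∃r.⊤} ∪ {¬D}
   apply at c: ∃r.⊤⊑(C ⊔ A); B⊑A
   open: L(c) ⊇ {A, B, ¬D, ∃r.⊤} (+ ∃-successors) — c ∉ D possible
5. Entailed for c: {A, B}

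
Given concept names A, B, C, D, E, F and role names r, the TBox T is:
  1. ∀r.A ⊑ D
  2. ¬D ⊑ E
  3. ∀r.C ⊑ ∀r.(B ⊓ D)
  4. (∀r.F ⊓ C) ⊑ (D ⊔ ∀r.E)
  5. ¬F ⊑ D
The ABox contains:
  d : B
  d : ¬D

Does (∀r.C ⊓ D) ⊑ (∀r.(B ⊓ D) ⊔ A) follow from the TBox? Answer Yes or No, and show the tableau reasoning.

1. (∀r.C ⊓ D) ⊑ (∀r.(B ⊓ D) ⊔ A)  ⇔  ((∀r.C ⊓ D) ⊓ (∃r.(¬B ⊔ ¬D) ⊓ ¬A)) unsat w.r.t. T
   all branches close; clash {D, ¬D} at an ∃-successor
2. Hence (∀r.C ⊓ D) ⊑ (∀r.(B ⊓ D) ⊔ A): entailed.

Yes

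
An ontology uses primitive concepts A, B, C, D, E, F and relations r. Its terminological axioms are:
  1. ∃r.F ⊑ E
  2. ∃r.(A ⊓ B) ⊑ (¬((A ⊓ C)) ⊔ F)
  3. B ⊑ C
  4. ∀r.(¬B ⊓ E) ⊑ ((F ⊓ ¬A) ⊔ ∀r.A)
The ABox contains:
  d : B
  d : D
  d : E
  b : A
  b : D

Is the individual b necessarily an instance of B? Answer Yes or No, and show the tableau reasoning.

1. b : B?  L(b) = {A, D} ∪ {¬B}
   open: L(b) ⊇ {A, D, ¬B, ∀r.(¬A ⊔ ¬B), ∀r.¬F, …} (+ ∃-successors) — b ∉ B possible
2. Hence b : B: not entailed.

No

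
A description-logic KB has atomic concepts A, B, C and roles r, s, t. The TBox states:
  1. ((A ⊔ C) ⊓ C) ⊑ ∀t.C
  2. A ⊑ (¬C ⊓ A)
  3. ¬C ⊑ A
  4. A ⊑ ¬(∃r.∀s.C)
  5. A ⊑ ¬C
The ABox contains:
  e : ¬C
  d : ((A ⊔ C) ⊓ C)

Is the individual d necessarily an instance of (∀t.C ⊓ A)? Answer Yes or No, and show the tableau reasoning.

No

1. d : (∀t.C ⊓ A)?  L(d) = {((A ⊔ C) ⊓ C)} ∪ {(∃t.¬C ⊔ ¬A)}
   apply at d: ((A ⊔ C) ⊓ C)⊑∀t.C
   open: L(d) ⊇ {C, ¬A, ∀t.C} — d ∉ (∀t.C ⊓ A) possible
2. Hence d : (∀t.C ⊓ A): not entailed.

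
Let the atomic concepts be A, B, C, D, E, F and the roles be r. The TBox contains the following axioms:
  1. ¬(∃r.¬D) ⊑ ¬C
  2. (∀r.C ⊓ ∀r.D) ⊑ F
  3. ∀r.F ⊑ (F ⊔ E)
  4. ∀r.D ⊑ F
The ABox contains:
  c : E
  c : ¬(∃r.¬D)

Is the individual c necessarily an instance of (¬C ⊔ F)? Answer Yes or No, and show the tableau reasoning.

Yes

1. c : (¬C ⊔ F)?  L(c) = {E, ¬(∃r.¬D)} ∪ {(C ⊓ ¬F)}
   clash {F, ¬F} at c — c ∈ (¬C ⊔ F)
2. Hence c : (¬C ⊔ F): entailed.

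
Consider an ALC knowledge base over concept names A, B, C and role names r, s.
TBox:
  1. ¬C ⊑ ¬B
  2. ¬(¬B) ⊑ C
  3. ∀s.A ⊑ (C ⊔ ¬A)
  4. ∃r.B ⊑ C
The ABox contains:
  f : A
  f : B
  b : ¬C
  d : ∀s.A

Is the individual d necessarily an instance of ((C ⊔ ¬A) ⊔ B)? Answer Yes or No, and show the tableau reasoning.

Yes

1. d : ((C ⊔ ¬A) ⊔ B)?  L(d) = {∀s.A} ∪ {((¬C ⊓ A) ⊓ ¬B)}
   clash {C, ¬C} at d — d ∈ ((C ⊔ ¬A) ⊔ B)
2. Hence d : ((C ⊔ ¬A) ⊔ B): entailed.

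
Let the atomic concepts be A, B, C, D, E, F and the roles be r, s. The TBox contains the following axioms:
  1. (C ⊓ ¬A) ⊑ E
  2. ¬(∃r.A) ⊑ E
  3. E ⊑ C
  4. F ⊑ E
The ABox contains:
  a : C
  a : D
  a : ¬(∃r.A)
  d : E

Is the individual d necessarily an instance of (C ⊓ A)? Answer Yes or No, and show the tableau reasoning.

1. d : (C ⊓ A)?  L(d) = {E} ∪ {(¬C ⊔ ¬A)}
   apply at d: E⊑C
   open: L(d) ⊇ {C, E, ¬A} — d ∉ (C ⊓ A) possible
2. Hence d : (C ⊓ A): not entailed.

No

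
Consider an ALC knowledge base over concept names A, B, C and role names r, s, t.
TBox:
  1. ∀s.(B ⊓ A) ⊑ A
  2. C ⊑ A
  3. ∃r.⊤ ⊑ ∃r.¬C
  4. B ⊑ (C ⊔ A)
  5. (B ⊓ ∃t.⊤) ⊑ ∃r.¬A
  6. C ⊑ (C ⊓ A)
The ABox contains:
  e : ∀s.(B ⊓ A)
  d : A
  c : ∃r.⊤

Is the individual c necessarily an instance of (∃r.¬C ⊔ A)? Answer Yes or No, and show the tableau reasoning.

Yes

1. c : (∃r.¬C ⊔ A)?  L(c) = {∃r.⊤} ∪ {(∀r.C ⊓ ¬A)}
   clash {A, ¬A} at c — c ∈ (∃r.¬C ⊔ A)
2. Hence c : (∃r.¬C ⊔ A): entailed.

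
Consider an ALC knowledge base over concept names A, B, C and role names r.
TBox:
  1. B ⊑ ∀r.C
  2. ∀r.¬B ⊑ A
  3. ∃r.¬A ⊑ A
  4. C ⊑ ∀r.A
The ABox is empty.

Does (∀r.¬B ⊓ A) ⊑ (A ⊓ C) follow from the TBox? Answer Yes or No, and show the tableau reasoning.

1. (∀r.¬B ⊓ A) ⊑ (A ⊓ C)  ⇔  ((∀r.¬B ⊓ A) ⊓ (¬A ⊔ ¬C)) unsat w.r.t. T
   open: L(x₀) ⊇ {A, ¬B, ¬C, ∀r.¬B}
2. Hence (∀r.¬B ⊓ A) ⊑ (A ⊓ C): not entailed.

No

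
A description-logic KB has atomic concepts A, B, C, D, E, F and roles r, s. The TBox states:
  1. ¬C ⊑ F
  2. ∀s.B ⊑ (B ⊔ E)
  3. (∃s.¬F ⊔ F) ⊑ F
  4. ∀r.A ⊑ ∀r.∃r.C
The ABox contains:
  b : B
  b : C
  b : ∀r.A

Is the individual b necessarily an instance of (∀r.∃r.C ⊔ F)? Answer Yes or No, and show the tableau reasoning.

1. b : (∀r.∃r.C ⊔ F)?  L(b) = {B, C, ∀r.A} ∪ {(∃r.∀r.¬C ⊓ ¬F)}
   clash {F, ¬F} at b — b ∈ (∀r.∃r.C ⊔ F)
2. Hence b : (∀r.∃r.C ⊔ F): entailed.

Yes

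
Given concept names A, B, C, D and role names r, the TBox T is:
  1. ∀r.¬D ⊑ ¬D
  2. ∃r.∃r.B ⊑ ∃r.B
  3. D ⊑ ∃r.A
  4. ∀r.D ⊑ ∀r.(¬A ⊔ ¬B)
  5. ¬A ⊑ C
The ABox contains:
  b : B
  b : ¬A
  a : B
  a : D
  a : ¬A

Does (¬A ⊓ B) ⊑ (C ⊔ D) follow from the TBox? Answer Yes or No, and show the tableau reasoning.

1. (¬A ⊓ B) ⊑ (C ⊔ D)  ⇔  ((¬A ⊓ B) ⊓ (¬C ⊓ ¬D)) unsat w.r.t. T
   all branches close; clash {C, ¬C} at x₀
2. Hence (¬A ⊓ B) ⊑ (C ⊔ D): entailed.

Yes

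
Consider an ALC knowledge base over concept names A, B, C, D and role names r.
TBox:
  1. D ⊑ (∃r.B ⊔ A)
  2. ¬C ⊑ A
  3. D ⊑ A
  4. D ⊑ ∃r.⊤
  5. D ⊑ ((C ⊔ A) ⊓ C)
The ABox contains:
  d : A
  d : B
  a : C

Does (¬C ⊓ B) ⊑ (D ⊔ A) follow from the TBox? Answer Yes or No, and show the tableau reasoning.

Yes

1. (¬C ⊓ B) ⊑ (D ⊔ A)  ⇔  ((¬C ⊓ B) ⊓ (¬D ⊓ ¬A)) unsat w.r.t. T
   all branches close; clash {A, ¬A} at x₀
2. Hence (¬C ⊓ B) ⊑ (D ⊔ A): entailed.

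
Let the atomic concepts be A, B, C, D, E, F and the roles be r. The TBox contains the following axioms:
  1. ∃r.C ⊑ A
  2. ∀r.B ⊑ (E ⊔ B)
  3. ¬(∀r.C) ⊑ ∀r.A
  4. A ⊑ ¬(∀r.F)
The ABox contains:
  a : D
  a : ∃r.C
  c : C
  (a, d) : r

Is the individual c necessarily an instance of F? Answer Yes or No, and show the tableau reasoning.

1. c : F?  L(c) = {C} ∪ {¬F}
   open: L(c) ⊇ {C, E, ¬A, ¬F, ∀r.C, …} — c ∉ F possible
2. Hence c : F: not entailed.

No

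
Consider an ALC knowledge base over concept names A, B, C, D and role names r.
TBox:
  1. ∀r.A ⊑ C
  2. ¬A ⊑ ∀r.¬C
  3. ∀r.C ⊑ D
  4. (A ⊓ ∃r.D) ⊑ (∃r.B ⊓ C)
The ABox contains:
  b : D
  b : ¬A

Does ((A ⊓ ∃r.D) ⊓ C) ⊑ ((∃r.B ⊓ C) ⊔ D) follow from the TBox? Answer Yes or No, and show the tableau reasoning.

1. ((A ⊓ ∃r.D) ⊓ C) ⊑ ((∃r.B ⊓ C) ⊔ D)  ⇔  (((A ⊓ ∃r.D) ⊓ C) ⊓ ((∀r.¬B ⊔ ¬C) ⊓ ¬D)) unsat w.r.t. T
   all branches close; clash {C, ¬C} at x₀
2. Hence ((A ⊓ ∃r.D) ⊓ C) ⊑ ((∃r.B ⊓ C) ⊔ D): entailed.

Yes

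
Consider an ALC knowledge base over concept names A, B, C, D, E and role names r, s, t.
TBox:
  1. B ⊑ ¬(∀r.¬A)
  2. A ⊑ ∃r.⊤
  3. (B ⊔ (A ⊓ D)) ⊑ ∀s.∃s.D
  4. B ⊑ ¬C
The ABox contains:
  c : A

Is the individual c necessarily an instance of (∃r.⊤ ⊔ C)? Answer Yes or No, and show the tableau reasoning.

Yes

1. c : (∃r.⊤ ⊔ C)?  L(c) = {A} ∪ {(∀r.⊥ ⊓ ¬C)}
   clash ⊥ at an ∃-successor — c ∈ (∃r.⊤ ⊔ C)
2. Hence c : (∃r.⊤ ⊔ C): entailed.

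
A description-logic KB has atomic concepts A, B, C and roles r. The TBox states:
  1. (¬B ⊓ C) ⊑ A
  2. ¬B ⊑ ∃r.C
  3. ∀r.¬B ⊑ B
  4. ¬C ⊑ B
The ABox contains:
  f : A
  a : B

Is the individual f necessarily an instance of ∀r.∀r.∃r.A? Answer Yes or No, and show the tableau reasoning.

No

1. f : ∀r.∀r.∃r.A?  L(f) = {A} ∪ {∃r.∃r.∀r.¬A}
   open: L(f) ⊇ {A, B, C, ∃r.∃r.∀r.¬A} (+ ∃-successors) — f ∉ ∀r.∀r.∃r.A possible
2. Hence f : ∀r.∀r.∃r.A: not entailed.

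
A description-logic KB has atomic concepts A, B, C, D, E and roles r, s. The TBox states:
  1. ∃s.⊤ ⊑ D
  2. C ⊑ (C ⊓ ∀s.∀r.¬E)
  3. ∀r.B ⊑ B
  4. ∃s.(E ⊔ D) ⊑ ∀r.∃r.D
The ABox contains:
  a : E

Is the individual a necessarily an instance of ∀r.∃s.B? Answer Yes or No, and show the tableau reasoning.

1. a : ∀r.∃s.B?  L(a) = {E} ∪ {∃r.∀s.¬B}
   open: L(a) ⊇ {E, ¬C, ∀s.(¬E ⊓ ¬D), ∀s.⊥, ∃r.¬B, …} (+ ∃-successors) — a ∉ ∀r.∃s.B possible
2. Hence a : ∀r.∃s.B: not entailed.

No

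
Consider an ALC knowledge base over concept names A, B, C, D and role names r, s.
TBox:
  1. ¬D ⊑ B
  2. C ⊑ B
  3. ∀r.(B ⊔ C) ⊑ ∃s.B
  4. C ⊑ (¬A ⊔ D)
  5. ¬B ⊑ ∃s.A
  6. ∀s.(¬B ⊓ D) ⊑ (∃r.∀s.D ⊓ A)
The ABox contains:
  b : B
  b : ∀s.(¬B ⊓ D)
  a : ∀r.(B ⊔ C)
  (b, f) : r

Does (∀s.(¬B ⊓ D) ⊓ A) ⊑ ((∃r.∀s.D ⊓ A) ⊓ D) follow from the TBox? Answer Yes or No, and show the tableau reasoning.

No

1. (∀s.(¬B ⊓ D) ⊓ A) ⊑ ((∃r.∀s.D ⊓ A) ⊓ D)  ⇔  ((∀s.(¬B ⊓ D) ⊓ A) ⊓ ((∀r.∃s.¬D ⊔ ¬A) ⊔ ¬D)) unsat w.r.t. T
   apply at x₀: ∀s.(¬B ⊓ D)⊑(∃r.∀s.D ⊓ A)
   open: L(x₀) ⊇ {A, B, ¬C, ¬D, ∀s.(¬B ⊓ D), …} (+ ∃-successors)
2. Hence (∀s.(¬B ⊓ D) ⊓ A) ⊑ ((∃r.∀s.D ⊓ A) ⊓ D): not entailed.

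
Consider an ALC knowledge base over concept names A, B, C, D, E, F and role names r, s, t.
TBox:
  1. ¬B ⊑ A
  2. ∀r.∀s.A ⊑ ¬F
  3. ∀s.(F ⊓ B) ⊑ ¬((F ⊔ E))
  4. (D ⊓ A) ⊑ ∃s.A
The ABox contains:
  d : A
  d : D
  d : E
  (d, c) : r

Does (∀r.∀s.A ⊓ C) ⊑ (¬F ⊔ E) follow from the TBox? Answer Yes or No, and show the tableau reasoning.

Yes

1. (∀r.∀s.A ⊓ C) ⊑ (¬F ⊔ E)  ⇔  ((∀r.∀s.A ⊓ C) ⊓ (F ⊓ ¬E)) unsat w.r.t. T
   all branches close; clash {F, ¬F} at x₀
2. Hence (∀r.∀s.A ⊓ C) ⊑ (¬F ⊔ E): entailed.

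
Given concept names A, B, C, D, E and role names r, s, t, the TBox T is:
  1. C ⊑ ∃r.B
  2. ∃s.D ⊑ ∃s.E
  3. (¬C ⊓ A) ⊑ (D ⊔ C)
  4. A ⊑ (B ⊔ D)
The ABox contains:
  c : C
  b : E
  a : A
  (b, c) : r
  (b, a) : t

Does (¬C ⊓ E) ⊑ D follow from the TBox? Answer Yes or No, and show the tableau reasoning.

1. (¬C ⊓ E) ⊑ D  ⇔  ((¬C ⊓ E) ⊓ ¬D) unsat w.r.t. T
   open: L(x₀) ⊇ {E, ¬A, ¬C, ¬D, ∀s.¬D}
2. Hence (¬C ⊓ E) ⊑ D: not entailed.

No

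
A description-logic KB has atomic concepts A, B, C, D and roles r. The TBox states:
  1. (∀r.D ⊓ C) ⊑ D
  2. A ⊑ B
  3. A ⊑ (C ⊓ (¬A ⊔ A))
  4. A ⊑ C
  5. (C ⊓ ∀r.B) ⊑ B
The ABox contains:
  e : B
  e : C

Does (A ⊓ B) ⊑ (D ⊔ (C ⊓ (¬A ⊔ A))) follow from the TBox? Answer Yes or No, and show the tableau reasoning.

Yes

1. (A ⊓ B) ⊑ (D ⊔ (C ⊓ (¬A ⊔ A)))  ⇔  ((A ⊓ B) ⊓ (¬D ⊓ (¬C ⊔ (A ⊓ ¬A)))) unsat w.r.t. T
   all branches close; clash {A, ¬A} at x₀
2. Hence (A ⊓ B) ⊑ (D ⊔ (C ⊓ (¬A ⊔ A))): entailed.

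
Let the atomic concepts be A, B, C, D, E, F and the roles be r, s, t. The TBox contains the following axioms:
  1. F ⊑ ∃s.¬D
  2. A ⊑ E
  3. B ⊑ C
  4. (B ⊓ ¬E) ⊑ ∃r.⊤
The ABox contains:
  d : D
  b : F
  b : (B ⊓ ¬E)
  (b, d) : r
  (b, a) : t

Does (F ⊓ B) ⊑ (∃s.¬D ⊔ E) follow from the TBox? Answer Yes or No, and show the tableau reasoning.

1. (F ⊓ B) ⊑ (∃s.¬D ⊔ E)  ⇔  ((F ⊓ B) ⊓ (∀s.D ⊓ ¬E)) unsat w.r.t. T
   all branches close; clash {E, ¬E} at x₀
2. Hence (F ⊓ B) ⊑ (∃s.¬D ⊔ E): entailed.

Yes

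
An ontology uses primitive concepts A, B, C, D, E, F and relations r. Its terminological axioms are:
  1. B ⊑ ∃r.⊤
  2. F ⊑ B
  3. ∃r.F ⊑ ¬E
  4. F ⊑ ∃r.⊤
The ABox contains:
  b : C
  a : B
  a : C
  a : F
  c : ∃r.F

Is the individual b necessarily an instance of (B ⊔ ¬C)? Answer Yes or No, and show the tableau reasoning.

1. b : (B ⊔ ¬C)?  L(b) = {C} ∪ {(¬B ⊓ C)}
   open: L(b) ⊇ {C, ¬B, ¬F, ∀r.¬F} — b ∉ (B ⊔ ¬C) possible
2. Hence b : (B ⊔ ¬C): not entailed.

No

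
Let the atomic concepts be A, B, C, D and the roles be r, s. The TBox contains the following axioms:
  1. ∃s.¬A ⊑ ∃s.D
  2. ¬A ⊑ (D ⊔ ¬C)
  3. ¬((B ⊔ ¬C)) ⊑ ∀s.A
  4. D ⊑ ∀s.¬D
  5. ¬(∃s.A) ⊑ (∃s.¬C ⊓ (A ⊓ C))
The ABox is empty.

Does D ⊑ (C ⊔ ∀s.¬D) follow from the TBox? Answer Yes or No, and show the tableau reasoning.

Yes

1. D ⊑ (C ⊔ ∀s.¬D)  ⇔  (D ⊓ (¬C ⊓ ∃s.D)) unsat w.r.t. T
   all branches close; clash {C, ¬C} at x₀
2. Hence D ⊑ (C ⊔ ∀s.¬D): entailed.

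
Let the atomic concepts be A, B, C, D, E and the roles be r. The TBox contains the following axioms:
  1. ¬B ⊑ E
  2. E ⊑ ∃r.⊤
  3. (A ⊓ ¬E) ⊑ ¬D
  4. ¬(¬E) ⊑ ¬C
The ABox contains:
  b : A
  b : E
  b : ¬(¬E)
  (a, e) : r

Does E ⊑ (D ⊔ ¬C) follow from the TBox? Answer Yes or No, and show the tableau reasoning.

1. E ⊑ (D ⊔ ¬C)  ⇔  (E ⊓ (¬D ⊓ C)) unsat w.r.t. T
   all branches close; clash {C, ¬C} at x₀
2. Hence E ⊑ (D ⊔ ¬C): entailed.

Yes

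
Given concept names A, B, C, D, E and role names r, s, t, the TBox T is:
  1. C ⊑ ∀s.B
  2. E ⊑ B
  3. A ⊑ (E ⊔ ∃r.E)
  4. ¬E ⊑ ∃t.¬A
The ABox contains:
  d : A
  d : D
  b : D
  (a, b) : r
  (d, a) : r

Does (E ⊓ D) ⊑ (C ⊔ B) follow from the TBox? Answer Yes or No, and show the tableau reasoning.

Yes

1. (E ⊓ D) ⊑ (C ⊔ B)  ⇔  ((E ⊓ D) ⊓ (¬C ⊓ ¬B)) unsat w.r.t. T
   all branches close; clash {B, ¬B} at x₀
2. Hence (E ⊓ D) ⊑ (C ⊔ B): entailed.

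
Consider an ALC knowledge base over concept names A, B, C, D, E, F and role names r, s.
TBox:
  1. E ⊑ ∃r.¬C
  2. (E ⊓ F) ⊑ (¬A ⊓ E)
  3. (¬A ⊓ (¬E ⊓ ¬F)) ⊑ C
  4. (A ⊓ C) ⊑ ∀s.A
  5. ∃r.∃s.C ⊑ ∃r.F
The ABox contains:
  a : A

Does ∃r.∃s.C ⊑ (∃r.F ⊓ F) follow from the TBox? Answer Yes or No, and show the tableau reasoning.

No

1. ∃r.∃s.C ⊑ (∃r.F ⊓ F)  ⇔  (∃r.∃s.C ⊓ (∀r.¬F ⊔ ¬F)) unsat w.r.t. T
   apply at x₀: ∃r.∃s.C⊑∃r.F
   open: L(x₀) ⊇ {A, ¬C, ¬E, ¬F, ∃r.F, …} (+ ∃-successors)
2. Hence ∃r.∃s.C ⊑ (∃r.F ⊓ F): not entailed.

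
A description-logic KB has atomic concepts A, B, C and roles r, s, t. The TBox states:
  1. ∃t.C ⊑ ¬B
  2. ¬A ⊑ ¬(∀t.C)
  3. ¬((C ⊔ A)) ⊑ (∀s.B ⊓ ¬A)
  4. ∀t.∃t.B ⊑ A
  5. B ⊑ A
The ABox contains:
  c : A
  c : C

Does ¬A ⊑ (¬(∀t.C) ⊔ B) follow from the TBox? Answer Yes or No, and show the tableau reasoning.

Yes

1. ¬A ⊑ (¬(∀t.C) ⊔ B)  ⇔  (¬A ⊓ (∀t.C ⊓ ¬B)) unsat w.r.t. T
   all branches close; clash {A, ¬A} at x₀
2. Hence ¬A ⊑ (¬(∀t.C) ⊔ B): entailed.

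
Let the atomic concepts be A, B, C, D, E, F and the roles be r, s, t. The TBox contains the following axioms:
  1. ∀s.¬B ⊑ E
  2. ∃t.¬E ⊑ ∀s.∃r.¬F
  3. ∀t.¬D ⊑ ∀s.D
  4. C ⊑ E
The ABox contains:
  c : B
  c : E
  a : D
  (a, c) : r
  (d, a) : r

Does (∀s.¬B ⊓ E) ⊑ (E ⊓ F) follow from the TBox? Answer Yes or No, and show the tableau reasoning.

No

1. (∀s.¬B ⊓ E) ⊑ (E ⊓ F)  ⇔  ((∀s.¬B ⊓ E) ⊓ (¬E ⊔ ¬F)) unsat w.r.t. T
   open: L(x₀) ⊇ {E, ¬F, ∀s.¬B, ∀t.E, ∃t.D} (+ ∃-successors)
2. Hence (∀s.¬B ⊓ E) ⊑ (E ⊓ F): not entailed.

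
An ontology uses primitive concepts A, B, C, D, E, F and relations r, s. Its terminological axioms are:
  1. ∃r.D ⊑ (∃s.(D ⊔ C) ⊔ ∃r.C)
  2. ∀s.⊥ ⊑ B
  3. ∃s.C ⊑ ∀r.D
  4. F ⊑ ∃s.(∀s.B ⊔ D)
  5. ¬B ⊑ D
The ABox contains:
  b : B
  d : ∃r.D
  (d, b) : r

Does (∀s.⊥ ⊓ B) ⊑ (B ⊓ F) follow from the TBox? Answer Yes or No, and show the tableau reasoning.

1. (∀s.⊥ ⊓ B) ⊑ (B ⊓ F)  ⇔  ((∀s.⊥ ⊓ B) ⊓ (¬B ⊔ ¬F)) unsat w.r.t. T
   open: L(x₀) ⊇ {B, ¬F, ∀r.¬D, ∀s.¬C, ∀s.⊥}
2. Hence (∀s.⊥ ⊓ B) ⊑ (B ⊓ F): not entailed.

No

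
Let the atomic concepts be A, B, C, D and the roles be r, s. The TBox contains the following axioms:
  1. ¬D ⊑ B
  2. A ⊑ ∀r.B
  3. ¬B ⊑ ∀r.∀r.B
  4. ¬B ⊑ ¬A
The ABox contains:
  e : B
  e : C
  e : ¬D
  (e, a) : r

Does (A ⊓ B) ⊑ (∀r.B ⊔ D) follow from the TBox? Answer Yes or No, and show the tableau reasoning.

1. (A ⊓ B) ⊑ (∀r.B ⊔ D)  ⇔  ((A ⊓ B) ⊓ (∃r.¬B ⊓ ¬D)) unsat w.r.t. T
   all branches close; clash {B, ¬B} at an ∃-successor
2. Hence (A ⊓ B) ⊑ (∀r.B ⊔ D): entailed.

Yes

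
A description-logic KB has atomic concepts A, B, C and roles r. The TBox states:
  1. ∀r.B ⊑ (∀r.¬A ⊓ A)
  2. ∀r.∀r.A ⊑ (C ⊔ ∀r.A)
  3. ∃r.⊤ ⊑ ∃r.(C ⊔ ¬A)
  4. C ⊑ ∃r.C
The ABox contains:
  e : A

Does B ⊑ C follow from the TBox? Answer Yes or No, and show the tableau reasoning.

No

1. B ⊑ C  ⇔  (B ⊓ ¬C) unsat w.r.t. T
   open: L(x₀) ⊇ {A, B, ¬C, ∀r.A, ∀r.¬A, …}
2. Hence B ⊑ C: not entailed.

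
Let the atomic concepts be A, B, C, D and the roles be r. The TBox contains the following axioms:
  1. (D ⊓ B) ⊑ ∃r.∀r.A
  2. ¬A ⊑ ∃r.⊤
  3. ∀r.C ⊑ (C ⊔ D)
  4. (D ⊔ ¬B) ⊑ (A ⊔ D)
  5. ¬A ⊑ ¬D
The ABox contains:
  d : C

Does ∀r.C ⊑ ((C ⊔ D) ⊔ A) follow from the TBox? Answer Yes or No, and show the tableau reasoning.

1. ∀r.C ⊑ ((C ⊔ D) ⊔ A)  ⇔  (∀r.C ⊓ ((¬C ⊓ ¬D) ⊓ ¬A)) unsat w.r.t. T
   all branches close; clash {D, ¬D} at x₀
2. Hence ∀r.C ⊑ ((C ⊔ D) ⊔ A): entailed.

Yes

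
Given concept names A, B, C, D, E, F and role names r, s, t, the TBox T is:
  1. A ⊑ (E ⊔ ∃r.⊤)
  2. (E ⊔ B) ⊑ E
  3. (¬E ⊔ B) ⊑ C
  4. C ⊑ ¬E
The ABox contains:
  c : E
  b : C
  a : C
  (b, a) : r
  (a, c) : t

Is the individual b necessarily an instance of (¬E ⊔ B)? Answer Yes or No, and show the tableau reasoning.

1. b : (¬E ⊔ B)?  L(b) = {C} ∪ {(E ⊓ ¬B)}
   clash {E, ¬E} at b — b ∈ (¬E ⊔ B)
2. Hence b : (¬E ⊔ B): entailed.

Yes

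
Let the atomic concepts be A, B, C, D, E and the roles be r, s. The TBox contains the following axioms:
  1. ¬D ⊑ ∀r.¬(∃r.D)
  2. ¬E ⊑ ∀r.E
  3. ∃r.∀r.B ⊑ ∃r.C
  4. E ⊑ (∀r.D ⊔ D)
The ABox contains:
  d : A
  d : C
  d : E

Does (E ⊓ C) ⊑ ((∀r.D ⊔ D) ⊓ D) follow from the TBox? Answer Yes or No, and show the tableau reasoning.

No

1. (E ⊓ C) ⊑ ((∀r.D ⊔ D) ⊓ D)  ⇔  ((E ⊓ C) ⊓ ((∃r.¬D ⊓ ¬D) ⊔ ¬D)) unsat w.r.t. T
   apply at x₀: E⊑(∀r.D ⊔ D)
   open: L(x₀) ⊇ {C, E, ¬D, ∀r.D, ∀r.∀r.¬D, …}
2. Hence (E ⊓ C) ⊑ ((∀r.D ⊔ D) ⊓ D): not entailed.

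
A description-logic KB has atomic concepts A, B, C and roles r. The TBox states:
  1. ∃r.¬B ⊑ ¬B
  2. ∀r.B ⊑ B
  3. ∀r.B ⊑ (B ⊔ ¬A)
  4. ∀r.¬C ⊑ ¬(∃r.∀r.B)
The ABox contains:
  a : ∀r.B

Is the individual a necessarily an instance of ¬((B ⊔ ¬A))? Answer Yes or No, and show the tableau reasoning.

1. a : ¬((B ⊔ ¬A))?  L(a) = {∀r.B} ∪ {(B ⊔ ¬A)}
   apply at a: ∀r.B⊑B
   open: L(a) ⊇ {B, ∀r.B, ∃r.C} (+ ∃-successors) — a ∉ ¬((B ⊔ ¬A)) possible
2. Hence a : ¬((B ⊔ ¬A)): not entailed.

No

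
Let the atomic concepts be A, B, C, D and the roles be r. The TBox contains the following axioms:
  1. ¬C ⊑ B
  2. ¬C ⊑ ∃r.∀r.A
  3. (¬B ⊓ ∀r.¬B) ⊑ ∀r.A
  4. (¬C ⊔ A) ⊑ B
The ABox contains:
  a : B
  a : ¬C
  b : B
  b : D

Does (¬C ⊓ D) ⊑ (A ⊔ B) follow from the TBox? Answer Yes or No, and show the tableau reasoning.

1. (¬C ⊓ D) ⊑ (A ⊔ B)  ⇔  ((¬C ⊓ D) ⊓ (¬A ⊓ ¬B)) unsat w.r.t. T
   all branches close; clash {B, ¬B} at x₀
2. Hence (¬C ⊓ D) ⊑ (A ⊔ B): entailed.

Yes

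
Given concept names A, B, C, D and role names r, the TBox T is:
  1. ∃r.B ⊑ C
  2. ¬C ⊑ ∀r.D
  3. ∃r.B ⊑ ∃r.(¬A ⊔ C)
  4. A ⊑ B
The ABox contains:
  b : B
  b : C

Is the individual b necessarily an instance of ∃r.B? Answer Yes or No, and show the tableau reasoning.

No

1. b : ∃r.B?  L(b) = {B, C} ∪ {∀r.¬B}
   open: L(b) ⊇ {B, C, ∀r.¬B} — b ∉ ∃r.B possible
2. Hence b : ∃r.B: not entailed.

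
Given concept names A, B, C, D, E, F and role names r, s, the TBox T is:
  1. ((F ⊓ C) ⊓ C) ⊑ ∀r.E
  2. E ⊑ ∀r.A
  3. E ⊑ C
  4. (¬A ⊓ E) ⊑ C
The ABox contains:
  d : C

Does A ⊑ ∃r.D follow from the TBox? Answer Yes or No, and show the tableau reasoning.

No

1. A ⊑ ∃r.D  ⇔  (A ⊓ ∀r.¬D) unsat w.r.t. T
   open: L(x₀) ⊇ {A, ¬E, ¬F, ∀r.¬D}
2. Hence A ⊑ ∃r.D: not entailed.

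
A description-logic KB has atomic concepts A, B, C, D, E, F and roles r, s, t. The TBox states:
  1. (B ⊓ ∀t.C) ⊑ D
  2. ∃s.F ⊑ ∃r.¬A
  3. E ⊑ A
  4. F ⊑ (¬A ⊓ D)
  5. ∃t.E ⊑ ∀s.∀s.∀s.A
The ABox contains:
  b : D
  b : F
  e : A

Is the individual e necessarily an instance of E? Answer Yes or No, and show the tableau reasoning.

No

1. e : E?  L(e) = {A} ∪ {¬E}
   open: L(e) ⊇ {A, ¬B, ¬E, ¬F, ∀s.¬F, …} — e ∉ E possible
2. Hence e : E: not entailed.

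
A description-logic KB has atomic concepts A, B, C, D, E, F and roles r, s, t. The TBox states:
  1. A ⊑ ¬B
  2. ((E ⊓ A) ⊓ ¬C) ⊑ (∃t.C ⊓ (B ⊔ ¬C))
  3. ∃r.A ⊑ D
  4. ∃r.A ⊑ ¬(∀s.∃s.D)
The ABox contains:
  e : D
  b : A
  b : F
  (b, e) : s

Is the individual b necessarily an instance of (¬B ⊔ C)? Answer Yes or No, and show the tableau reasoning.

1. b : (¬B ⊔ C)?  L(b) = {A, F} ∪ {(B ⊓ ¬C)}
   clash {B, ¬B} at b — b ∈ (¬B ⊔ C)
2. Hence b : (¬B ⊔ C): entailed.

Yes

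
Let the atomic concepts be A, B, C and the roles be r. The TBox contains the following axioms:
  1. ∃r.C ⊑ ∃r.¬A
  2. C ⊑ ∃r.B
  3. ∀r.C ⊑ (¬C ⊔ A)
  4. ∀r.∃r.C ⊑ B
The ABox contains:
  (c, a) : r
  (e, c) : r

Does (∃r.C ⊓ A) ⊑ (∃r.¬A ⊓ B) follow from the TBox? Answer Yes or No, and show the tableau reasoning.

1. (∃r.C ⊓ A) ⊑ (∃r.¬A ⊓ B)  ⇔  ((∃r.C ⊓ A) ⊓ (∀r.A ⊔ ¬B)) unsat w.r.t. T
   apply at x₀: ∃r.C⊑∃r.¬A
   open: L(x₀) ⊇ {A, ¬B, ¬C, ∃r.C, ∃r.¬A, …} (+ ∃-successors)
2. Hence (∃r.C ⊓ A) ⊑ (∃r.¬A ⊓ B): not entailed.

No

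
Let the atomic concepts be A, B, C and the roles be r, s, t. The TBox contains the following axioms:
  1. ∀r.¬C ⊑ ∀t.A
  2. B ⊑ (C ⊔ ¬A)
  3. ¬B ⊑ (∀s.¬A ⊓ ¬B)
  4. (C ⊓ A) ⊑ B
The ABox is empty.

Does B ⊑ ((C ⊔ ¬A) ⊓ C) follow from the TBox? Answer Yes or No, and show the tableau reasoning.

1. B ⊑ ((C ⊔ ¬A) ⊓ C)  ⇔  (B ⊓ ((¬C ⊓ A) ⊔ ¬C)) unsat w.r.t. T
   apply at x₀: B⊑(C ⊔ ¬A)
   open: L(x₀) ⊇ {B, ¬A, ¬C, ∃r.C} (+ ∃-successors)
2. Hence B ⊑ ((C ⊔ ¬A) ⊓ C): not entailed.

No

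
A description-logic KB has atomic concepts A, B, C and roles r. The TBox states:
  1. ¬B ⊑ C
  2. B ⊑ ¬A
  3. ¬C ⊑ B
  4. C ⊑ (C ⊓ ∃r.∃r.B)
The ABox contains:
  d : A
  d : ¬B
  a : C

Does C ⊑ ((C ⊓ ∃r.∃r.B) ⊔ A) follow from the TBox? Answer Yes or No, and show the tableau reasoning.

Yes

1. C ⊑ ((C ⊓ ∃r.∃r.B) ⊔ A)  ⇔  (C ⊓ ((¬C ⊔ ∀r.∀r.¬B) ⊓ ¬A)) unsat w.r.t. T
   all branches close; clash {B, ¬B} at an ∃-successor
2. Hence C ⊑ ((C ⊓ ∃r.∃r.B) ⊔ A): entailed.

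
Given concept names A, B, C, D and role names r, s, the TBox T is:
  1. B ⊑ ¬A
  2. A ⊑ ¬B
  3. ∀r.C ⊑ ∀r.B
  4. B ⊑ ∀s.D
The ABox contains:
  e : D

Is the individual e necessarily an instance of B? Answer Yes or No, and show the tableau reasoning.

1. e : B?  L(e) = {D} ∪ {¬B}
   open: L(e) ⊇ {D, ¬B, ∃r.¬C} (+ ∃-successors) — e ∉ B possible
2. Hence e : B: not entailed.

No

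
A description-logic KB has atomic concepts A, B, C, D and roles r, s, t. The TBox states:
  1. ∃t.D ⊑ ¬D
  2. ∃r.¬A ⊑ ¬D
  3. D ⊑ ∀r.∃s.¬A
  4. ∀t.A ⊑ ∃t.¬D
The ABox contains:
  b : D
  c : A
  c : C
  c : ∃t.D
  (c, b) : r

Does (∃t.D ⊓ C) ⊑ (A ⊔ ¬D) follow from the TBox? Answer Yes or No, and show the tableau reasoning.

Yes

1. (∃t.D ⊓ C) ⊑ (A ⊔ ¬D)  ⇔  ((∃t.D ⊓ C) ⊓ (¬A ⊓ D)) unsat w.r.t. T
   all branches close; clash {D, ¬D} at x₀
2. Hence (∃t.D ⊓ C) ⊑ (A ⊔ ¬D): entailed.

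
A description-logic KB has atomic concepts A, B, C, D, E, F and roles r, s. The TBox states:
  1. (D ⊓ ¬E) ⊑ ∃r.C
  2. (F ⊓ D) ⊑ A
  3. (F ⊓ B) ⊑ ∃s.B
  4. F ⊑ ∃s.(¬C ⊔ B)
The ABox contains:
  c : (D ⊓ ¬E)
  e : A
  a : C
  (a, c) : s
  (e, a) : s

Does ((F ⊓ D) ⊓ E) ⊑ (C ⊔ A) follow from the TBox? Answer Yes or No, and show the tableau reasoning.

1. ((F ⊓ D) ⊓ E) ⊑ (C ⊔ A)  ⇔  (((F ⊓ D) ⊓ E) ⊓ (¬C ⊓ ¬A)) unsat w.r.t. T
   all branches close; clash {A, ¬A} at x₀
2. Hence ((F ⊓ D) ⊓ E) ⊑ (C ⊔ A): entailed.

Yes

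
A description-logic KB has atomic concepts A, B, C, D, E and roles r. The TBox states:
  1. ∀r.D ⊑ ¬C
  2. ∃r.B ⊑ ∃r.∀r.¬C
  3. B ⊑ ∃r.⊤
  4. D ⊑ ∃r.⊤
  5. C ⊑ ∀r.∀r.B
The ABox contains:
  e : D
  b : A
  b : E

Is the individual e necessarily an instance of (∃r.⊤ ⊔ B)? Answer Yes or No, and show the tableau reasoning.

Yes

1. e : (∃r.⊤ ⊔ B)?  L(e) = {D} ∪ {(∀r.⊥ ⊓ ¬B)}
   clash ⊥ at an ∃-successor — e ∈ (∃r.⊤ ⊔ B)
2. Hence e : (∃r.⊤ ⊔ B): entailed.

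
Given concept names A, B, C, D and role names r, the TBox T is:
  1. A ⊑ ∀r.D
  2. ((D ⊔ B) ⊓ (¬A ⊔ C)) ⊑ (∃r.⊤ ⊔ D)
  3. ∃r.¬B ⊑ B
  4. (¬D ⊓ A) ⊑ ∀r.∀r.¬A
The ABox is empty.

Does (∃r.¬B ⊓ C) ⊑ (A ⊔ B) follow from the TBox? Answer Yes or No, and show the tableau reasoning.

1. (∃r.¬B ⊓ C) ⊑ (A ⊔ B)  ⇔  ((∃r.¬B ⊓ C) ⊓ (¬A ⊓ ¬B)) unsat w.r.t. T
   all branches close; clash {B, ¬B} at x₀
2. Hence (∃r.¬B ⊓ C) ⊑ (A ⊔ B): entailed.

Yes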